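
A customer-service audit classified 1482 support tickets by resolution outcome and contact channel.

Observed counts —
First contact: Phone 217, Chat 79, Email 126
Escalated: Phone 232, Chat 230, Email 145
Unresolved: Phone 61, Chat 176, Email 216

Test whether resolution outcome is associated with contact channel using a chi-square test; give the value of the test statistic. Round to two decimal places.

177.54

Row totals: 422, 607, 453. Column totals: 510, 485, 487. Grand total N = 1482.
Expected counts (row total × column total / N):
  First contact, Phone: 422×510/1482 = 145.223
  First contact, Chat: 422×485/1482 = 138.104
  First contact, Email: 422×487/1482 = 138.673
  Escalated, Phone: 607×510/1482 = 208.887
  Escalated, Chat: 607×485/1482 = 198.647
  Escalated, Email: 607×487/1482 = 199.466
  Unresolved, Phone: 453×510/1482 = 155.891
  Unresolved, Chat: 453×485/1482 = 148.249
  Unresolved, Email: 453×487/1482 = 148.860
Contributions (O − E)²/E:
  (217 − 145.223)²/145.223 = 35.4760
  (79 − 138.104)²/138.104 = 25.2946
  (126 − 138.673)²/138.673 = 1.1582
  (232 − 208.887)²/208.887 = 2.5574
  (230 − 198.647)²/198.647 = 4.9485
  (145 − 199.466)²/199.466 = 14.8724
  (61 − 155.891)²/155.891 = 57.7602
  (176 − 148.249)²/148.249 = 5.1948
  (216 − 148.860)²/148.860 = 30.2820
χ² = 35.4760 + 25.2946 + 1.1582 + 2.5574 + 4.9485 + 14.8724 + 57.7602 + 5.1948 + 30.2820 = 177.54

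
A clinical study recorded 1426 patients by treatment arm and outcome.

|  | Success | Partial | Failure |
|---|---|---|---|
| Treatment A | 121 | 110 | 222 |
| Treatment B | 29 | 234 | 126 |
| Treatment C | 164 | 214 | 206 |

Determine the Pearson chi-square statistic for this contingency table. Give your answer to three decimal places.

140.263

Row totals: 453, 389, 584. Column totals: 314, 558, 554. Grand total N = 1426.
Expected counts (row total × column total / N):
  Treatment A, Success: 453×314/1426 = 99.7489
  Treatment A, Partial: 453×558/1426 = 177.2609
  Treatment A, Failure: 453×554/1426 = 175.9902
  Treatment B, Success: 389×314/1426 = 85.6564
  Treatment B, Partial: 389×558/1426 = 152.2174
  Treatment B, Failure: 389×554/1426 = 151.1262
  Treatment C, Success: 584×314/1426 = 128.5947
  Treatment C, Partial: 584×558/1426 = 228.5217
  Treatment C, Failure: 584×554/1426 = 226.8836
Contributions (O − E)²/E:
  (121 − 99.7489)²/99.7489 = 4.5275
  (110 − 177.2609)²/177.2609 = 25.5219
  (222 − 175.9902)²/175.9902 = 12.0285
  (29 − 85.6564)²/85.6564 = 37.4747
  (234 − 152.2174)²/152.2174 = 43.9397
  (126 − 151.1262)²/151.1262 = 4.1775
  (164 − 128.5947)²/128.5947 = 9.7480
  (214 − 228.5217)²/228.5217 = 0.9228
  (206 − 226.8836)²/226.8836 = 1.9222
χ² = 4.5275 + 25.5219 + 12.0285 + 37.4747 + 43.9397 + 4.1775 + 9.7480 + 0.9228 + 1.9222 = 140.263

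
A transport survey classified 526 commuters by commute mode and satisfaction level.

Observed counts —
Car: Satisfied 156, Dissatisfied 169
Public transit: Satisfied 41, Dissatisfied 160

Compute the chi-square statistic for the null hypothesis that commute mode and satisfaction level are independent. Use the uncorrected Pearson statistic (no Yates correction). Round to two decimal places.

Row totals: 325, 201. Column totals: 197, 329. Grand total N = 526.
Expected counts (row total × column total / N):
  Car, Satisfied: 325×197/526 = 121.721
  Car, Dissatisfied: 325×329/526 = 203.279
  Public transit, Satisfied: 201×197/526 = 75.279
  Public transit, Dissatisfied: 201×329/526 = 125.721
Contributions (O − E)²/E:
  (156 − 121.721)²/121.721 = 9.6536
  (169 − 203.279)²/203.279 = 5.7805
  (41 − 75.279)²/75.279 = 15.6093
  (160 − 125.721)²/125.721 = 9.3465
χ² = 9.6536 + 5.7805 + 15.6093 + 9.3465 = 40.39

40.39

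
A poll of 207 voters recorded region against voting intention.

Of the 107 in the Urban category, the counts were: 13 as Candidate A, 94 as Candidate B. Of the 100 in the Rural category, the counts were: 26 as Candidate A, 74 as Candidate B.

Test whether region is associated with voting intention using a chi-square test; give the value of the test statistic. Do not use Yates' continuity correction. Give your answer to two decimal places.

Row totals: 107, 100. Column totals: 39, 168. Grand total N = 207.
Expected counts (row total × column total / N):
  Urban, Candidate A: 107×39/207 = 20.159
  Urban, Candidate B: 107×168/207 = 86.841
  Rural, Candidate A: 100×39/207 = 18.841
  Rural, Candidate B: 100×168/207 = 81.159
Contributions (O − E)²/E:
  (13 − 20.159)²/20.159 = 2.5424
  (94 − 86.841)²/86.841 = 0.5902
  (26 − 18.841)²/18.841 = 2.7202
  (74 − 81.159)²/81.159 = 0.6315
χ² = 2.5424 + 0.5902 + 2.7202 + 0.6315 = 6.48

6.48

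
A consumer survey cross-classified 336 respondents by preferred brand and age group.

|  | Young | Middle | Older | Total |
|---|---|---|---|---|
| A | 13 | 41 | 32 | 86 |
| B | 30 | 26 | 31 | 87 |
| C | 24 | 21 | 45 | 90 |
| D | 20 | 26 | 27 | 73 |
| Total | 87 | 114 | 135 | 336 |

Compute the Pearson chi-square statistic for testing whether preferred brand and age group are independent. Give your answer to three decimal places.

Grand total N = 336.
Expected counts (row total × column total / N):
  A, Young: 86×87/336 = 22.2679
  A, Middle: 86×114/336 = 29.1786
  A, Older: 86×135/336 = 34.5536
  B, Young: 87×87/336 = 22.5268
  B, Middle: 87×114/336 = 29.5179
  B, Older: 87×135/336 = 34.9554
  C, Young: 90×87/336 = 23.3036
  C, Middle: 90×114/336 = 30.5357
  C, Older: 90×135/336 = 36.1607
  D, Young: 73×87/336 = 18.9018
  D, Middle: 73×114/336 = 24.7679
  D, Older: 73×135/336 = 29.3304
Contributions (O − E)²/E:
  (13 − 22.2679)²/22.2679 = 3.8573
  (41 − 29.1786)²/29.1786 = 4.7893
  (32 − 34.5536)²/34.5536 = 0.1887
  (30 − 22.5268)²/22.5268 = 2.4792
  (26 − 29.5179)²/29.5179 = 0.4193
  (31 − 34.9554)²/34.9554 = 0.4476
  (24 − 23.3036)²/23.3036 = 0.0208
  (21 − 30.5357)²/30.5357 = 2.9778
  (45 − 36.1607)²/36.1607 = 2.1607
  (20 − 18.9018)²/18.9018 = 0.0638
  (26 − 24.7679)²/24.7679 = 0.0613
  (27 − 29.3304)²/29.3304 = 0.1852
χ² = 3.8573 + 4.7893 + 0.1887 + 2.4792 + 0.4193 + 0.4476 + 0.0208 + 2.9778 + 2.1607 + 0.0638 + 0.0613 + 0.1852 = 17.651

17.651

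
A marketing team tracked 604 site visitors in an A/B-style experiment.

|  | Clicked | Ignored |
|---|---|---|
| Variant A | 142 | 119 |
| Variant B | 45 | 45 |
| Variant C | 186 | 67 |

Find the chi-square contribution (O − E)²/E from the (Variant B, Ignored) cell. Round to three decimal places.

3.252

Row total (Variant B) = 90; column total (Ignored) = 231; N = 604.
Expected count E = 90 × 231 / 604 = 34.4205.
Contribution = (O − E)²/E = (45 − 34.4205)² / 34.4205 = 3.252.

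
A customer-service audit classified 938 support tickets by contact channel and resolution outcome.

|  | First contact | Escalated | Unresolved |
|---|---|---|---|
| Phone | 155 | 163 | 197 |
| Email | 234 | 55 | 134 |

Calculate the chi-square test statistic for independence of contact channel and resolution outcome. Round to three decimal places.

73.220

Row totals: 515, 423. Column totals: 389, 218, 331. Grand total N = 938.
Expected counts (row total × column total / N):
  Phone, First contact: 515×389/938 = 213.5768
  Phone, Escalated: 515×218/938 = 119.6908
  Phone, Unresolved: 515×331/938 = 181.7324
  Email, First contact: 423×389/938 = 175.4232
  Email, Escalated: 423×218/938 = 98.3092
  Email, Unresolved: 423×331/938 = 149.2676
Contributions (O − E)²/E:
  (155 − 213.5768)²/213.5768 = 16.0656
  (163 − 119.6908)²/119.6908 = 15.6711
  (197 − 181.7324)²/181.7324 = 1.2827
  (234 − 175.4232)²/175.4232 = 19.5598
  (55 − 98.3092)²/98.3092 = 19.0795
  (134 − 149.2676)²/149.2676 = 1.5616
χ² = 16.0656 + 15.6711 + 1.2827 + 19.5598 + 19.0795 + 1.5616 = 73.220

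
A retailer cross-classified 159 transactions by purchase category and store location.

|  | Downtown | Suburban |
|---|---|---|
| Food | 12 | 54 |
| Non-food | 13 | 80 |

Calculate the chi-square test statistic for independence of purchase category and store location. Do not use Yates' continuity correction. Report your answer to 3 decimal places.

0.515

Row totals: 66, 93. Column totals: 25, 134. Grand total N = 159.
Expected counts (row total × column total / N):
  Food, Downtown: 66×25/159 = 10.3774
  Food, Suburban: 66×134/159 = 55.6226
  Non-food, Downtown: 93×25/159 = 14.6226
  Non-food, Suburban: 93×134/159 = 78.3774
Contributions (O − E)²/E:
  (12 − 10.3774)²/10.3774 = 0.2537
  (54 − 55.6226)²/55.6226 = 0.0473
  (13 − 14.6226)²/14.6226 = 0.1801
  (80 − 78.3774)²/78.3774 = 0.0336
χ² = 0.2537 + 0.0473 + 0.1801 + 0.0336 = 0.515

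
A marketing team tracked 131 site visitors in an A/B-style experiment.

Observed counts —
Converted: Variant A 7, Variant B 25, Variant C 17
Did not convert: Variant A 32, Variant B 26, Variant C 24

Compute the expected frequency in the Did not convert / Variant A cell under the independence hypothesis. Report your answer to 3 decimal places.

Row total (Did not convert) = 82; column total (Variant A) = 39; grand total N = 131.
Expected count = (row total × column total) / N = 82 × 39 / 131 = 24.412.

24.412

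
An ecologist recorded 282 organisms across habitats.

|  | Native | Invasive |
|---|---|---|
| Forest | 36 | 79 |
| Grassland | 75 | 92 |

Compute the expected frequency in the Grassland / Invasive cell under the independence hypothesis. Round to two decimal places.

Row total (Grassland) = 167; column total (Invasive) = 171; grand total N = 282.
Expected count = (row total × column total) / N = 167 × 171 / 282 = 101.27.

101.27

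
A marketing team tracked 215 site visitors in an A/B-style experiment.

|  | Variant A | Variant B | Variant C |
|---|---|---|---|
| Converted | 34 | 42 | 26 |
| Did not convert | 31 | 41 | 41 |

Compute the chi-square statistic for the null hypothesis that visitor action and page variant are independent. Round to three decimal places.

Row totals: 102, 113. Column totals: 65, 83, 67. Grand total N = 215.
Expected counts (row total × column total / N):
  Converted, Variant A: 102×65/215 = 30.8372
  Converted, Variant B: 102×83/215 = 39.3767
  Converted, Variant C: 102×67/215 = 31.7860
  Did not convert, Variant A: 113×65/215 = 34.1628
  Did not convert, Variant B: 113×83/215 = 43.6233
  Did not convert, Variant C: 113×67/215 = 35.2140
Contributions (O − E)²/E:
  (34 − 30.8372)²/30.8372 = 0.3244
  (42 − 39.3767)²/39.3767 = 0.1748
  (26 − 31.7860)²/31.7860 = 1.0532
  (31 − 34.1628)²/34.1628 = 0.2928
  (41 − 43.6233)²/43.6233 = 0.1578
  (41 − 35.2140)²/35.2140 = 0.9507
χ² = 0.3244 + 0.1748 + 1.0532 + 0.2928 + 0.1578 + 0.9507 = 2.954

2.954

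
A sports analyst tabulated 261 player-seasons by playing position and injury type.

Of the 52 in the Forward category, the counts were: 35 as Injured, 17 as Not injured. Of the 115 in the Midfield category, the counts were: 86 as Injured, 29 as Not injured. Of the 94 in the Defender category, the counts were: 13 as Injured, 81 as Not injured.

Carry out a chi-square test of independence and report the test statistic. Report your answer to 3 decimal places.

Row totals: 52, 115, 94. Column totals: 134, 127. Grand total N = 261.
Expected counts (row total × column total / N):
  Forward, Injured: 52×134/261 = 26.6973
  Forward, Not injured: 52×127/261 = 25.3027
  Midfield, Injured: 115×134/261 = 59.0421
  Midfield, Not injured: 115×127/261 = 55.9579
  Defender, Injured: 94×134/261 = 48.2605
  Defender, Not injured: 94×127/261 = 45.7395
Contributions (O − E)²/E:
  (35 − 26.6973)²/26.6973 = 2.5821
  (17 − 25.3027)²/25.3027 = 2.7244
  (86 − 59.0421)²/59.0421 = 12.3086
  (29 − 55.9579)²/55.9579 = 12.9871
  (13 − 48.2605)²/48.2605 = 25.7623
  (81 − 45.7395)²/45.7395 = 27.1823
χ² = 2.5821 + 2.7244 + 12.3086 + 12.9871 + 25.7623 + 27.1823 = 83.547

83.547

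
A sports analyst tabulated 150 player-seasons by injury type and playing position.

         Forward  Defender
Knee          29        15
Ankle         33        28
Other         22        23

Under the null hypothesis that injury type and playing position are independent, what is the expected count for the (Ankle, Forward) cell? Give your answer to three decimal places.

34.160

Row total (Ankle) = 61; column total (Forward) = 84; grand total N = 150.
Expected count = (row total × column total) / N = 61 × 84 / 150 = 34.160.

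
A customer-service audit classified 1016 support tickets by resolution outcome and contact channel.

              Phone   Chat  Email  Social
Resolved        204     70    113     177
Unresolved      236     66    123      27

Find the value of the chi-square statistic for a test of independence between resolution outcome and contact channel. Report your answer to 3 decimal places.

102.057

Row totals: 564, 452. Column totals: 440, 136, 236, 204. Grand total N = 1016.
Expected counts (row total × column total / N):
  Resolved, Phone: 564×440/1016 = 244.2520
  Resolved, Chat: 564×136/1016 = 75.4961
  Resolved, Email: 564×236/1016 = 131.0079
  Resolved, Social: 564×204/1016 = 113.2441
  Unresolved, Phone: 452×440/1016 = 195.7480
  Unresolved, Chat: 452×136/1016 = 60.5039
  Unresolved, Email: 452×236/1016 = 104.9921
  Unresolved, Social: 452×204/1016 = 90.7559
Contributions (O − E)²/E:
  (204 − 244.2520)²/244.2520 = 6.6334
  (70 − 75.4961)²/75.4961 = 0.4001
  (113 − 131.0079)²/131.0079 = 2.4753
  (177 − 113.2441)²/113.2441 = 35.8943
  (236 − 195.7480)²/195.7480 = 8.2771
  (66 − 60.5039)²/60.5039 = 0.4993
  (123 − 104.9921)²/104.9921 = 3.0887
  (27 − 90.7559)²/90.7559 = 44.7884
χ² = 6.6334 + 0.4001 + 2.4753 + 35.8943 + 8.2771 + 0.4993 + 3.0887 + 44.7884 = 102.057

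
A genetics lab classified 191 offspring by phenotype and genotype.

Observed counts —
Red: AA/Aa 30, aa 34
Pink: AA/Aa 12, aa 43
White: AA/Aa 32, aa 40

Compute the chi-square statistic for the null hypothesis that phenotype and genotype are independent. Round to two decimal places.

9.41

Row totals: 64, 55, 72. Column totals: 74, 117. Grand total N = 191.
Expected counts (row total × column total / N):
  Red, AA/Aa: 64×74/191 = 24.796
  Red, aa: 64×117/191 = 39.204
  Pink, AA/Aa: 55×74/191 = 21.309
  Pink, aa: 55×117/191 = 33.691
  White, AA/Aa: 72×74/191 = 27.895
  White, aa: 72×117/191 = 44.105
Contributions (O − E)²/E:
  (30 − 24.796)²/24.796 = 1.0922
  (34 − 39.204)²/39.204 = 0.6908
  (12 − 21.309)²/21.309 = 4.0667
  (43 − 33.691)²/33.691 = 2.5721
  (32 − 27.895)²/27.895 = 0.6041
  (40 − 44.105)²/44.105 = 0.3821
χ² = 1.0922 + 0.6908 + 4.0667 + 2.5721 + 0.6041 + 0.3821 = 9.41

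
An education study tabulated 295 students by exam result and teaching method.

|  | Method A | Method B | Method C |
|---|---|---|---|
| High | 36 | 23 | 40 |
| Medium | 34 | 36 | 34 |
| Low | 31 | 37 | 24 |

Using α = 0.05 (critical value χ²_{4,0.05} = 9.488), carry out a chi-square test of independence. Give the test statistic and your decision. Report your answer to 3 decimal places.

7.606; fail to reject H₀

Row totals: 99, 104, 92. Column totals: 101, 96, 98. Grand total N = 295.
Expected counts (row total × column total / N):
  High, Method A: 99×101/295 = 33.8949
  High, Method B: 99×96/295 = 32.2169
  High, Method C: 99×98/295 = 32.8881
  Medium, Method A: 104×101/295 = 35.6068
  Medium, Method B: 104×96/295 = 33.8441
  Medium, Method C: 104×98/295 = 34.5492
  Low, Method A: 92×101/295 = 31.4983
  Low, Method B: 92×96/295 = 29.9390
  Low, Method C: 92×98/295 = 30.5627
Contributions (O − E)²/E:
  (36 − 33.8949)²/33.8949 = 0.1307
  (23 − 32.2169)²/32.2169 = 2.6369
  (40 − 32.8881)²/32.8881 = 1.5379
  (34 − 35.6068)²/35.6068 = 0.0725
  (36 − 33.8441)²/33.8441 = 0.1373
  (34 − 34.5492)²/34.5492 = 0.0087
  (31 − 31.4983)²/31.4983 = 0.0079
  (37 − 29.9390)²/29.9390 = 1.6653
  (24 − 30.5627)²/30.5627 = 1.4092
χ² = 0.1307 + 2.6369 + 1.5379 + 0.0725 + 0.1373 + 0.0087 + 0.0079 + 1.6653 + 1.4092 = 7.606
df = (3−1)(3−1) = 4. Since 7.606 < 9.488, fail to reject the null hypothesis of independence at α = 0.05.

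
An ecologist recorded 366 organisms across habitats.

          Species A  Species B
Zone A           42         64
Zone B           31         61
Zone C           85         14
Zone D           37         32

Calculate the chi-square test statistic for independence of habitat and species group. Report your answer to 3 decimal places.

64.333

Row totals: 106, 92, 99, 69. Column totals: 195, 171. Grand total N = 366.
Expected counts (row total × column total / N):
  Zone A, Species A: 106×195/366 = 56.47541
  Zone A, Species B: 106×171/366 = 49.52459
  Zone B, Species A: 92×195/366 = 49.01639
  Zone B, Species B: 92×171/366 = 42.98361
  Zone C, Species A: 99×195/366 = 52.74590
  Zone C, Species B: 99×171/366 = 46.25410
  Zone D, Species A: 69×195/366 = 36.76230
  Zone D, Species B: 69×171/366 = 32.23770
Contributions (O − E)²/E:
  (42 − 56.47541)²/56.47541 = 3.7102
  (64 − 49.52459)²/49.52459 = 4.2310
  (31 − 49.01639)²/49.01639 = 6.6221
  (61 − 42.98361)²/42.98361 = 7.5515
  (85 − 52.74590)²/52.74590 = 19.7234
  (14 − 46.25410)²/46.25410 = 22.4916
  (37 − 36.76230)²/36.76230 = 0.0015
  (32 − 32.23770)²/32.23770 = 0.0018
χ² = 3.7102 + 4.2310 + 6.6221 + 7.5515 + 19.7234 + 22.4916 + 0.0015 + 0.0018 = 64.333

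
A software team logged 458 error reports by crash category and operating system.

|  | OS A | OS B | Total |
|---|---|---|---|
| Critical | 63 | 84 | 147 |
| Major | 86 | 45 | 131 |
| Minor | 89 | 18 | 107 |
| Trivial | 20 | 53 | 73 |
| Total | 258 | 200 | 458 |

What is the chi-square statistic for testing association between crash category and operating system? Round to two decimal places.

71.67

Grand total N = 458.
Expected counts (row total × column total / N):
  Critical, OS A: 147×258/458 = 82.808
  Critical, OS B: 147×200/458 = 64.192
  Major, OS A: 131×258/458 = 73.795
  Major, OS B: 131×200/458 = 57.205
  Minor, OS A: 107×258/458 = 60.275
  Minor, OS B: 107×200/458 = 46.725
  Trivial, OS A: 73×258/458 = 41.122
  Trivial, OS B: 73×200/458 = 31.878
Contributions (O − E)²/E:
  (63 − 82.808)²/82.808 = 4.7382
  (84 − 64.192)²/64.192 = 6.1122
  (86 − 73.795)²/73.795 = 2.0186
  (45 − 57.205)²/57.205 = 2.6040
  (89 − 60.275)²/60.275 = 13.6894
  (18 − 46.725)²/46.725 = 17.6592
  (20 − 41.122)²/41.122 = 10.8492
  (53 − 31.878)²/31.878 = 13.9952
χ² = 4.7382 + 6.1122 + 2.0186 + 2.6040 + 13.6894 + 17.6592 + 10.8492 + 13.9952 = 71.67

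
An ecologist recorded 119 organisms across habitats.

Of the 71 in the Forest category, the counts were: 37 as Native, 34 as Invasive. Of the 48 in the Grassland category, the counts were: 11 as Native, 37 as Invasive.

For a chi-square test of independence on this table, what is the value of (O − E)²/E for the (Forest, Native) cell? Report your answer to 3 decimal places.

2.441

Row total (Forest) = 71; column total (Native) = 48; N = 119.
Expected count E = 71 × 48 / 119 = 28.6387.
Contribution = (O − E)²/E = (37 − 28.6387)² / 28.6387 = 2.441.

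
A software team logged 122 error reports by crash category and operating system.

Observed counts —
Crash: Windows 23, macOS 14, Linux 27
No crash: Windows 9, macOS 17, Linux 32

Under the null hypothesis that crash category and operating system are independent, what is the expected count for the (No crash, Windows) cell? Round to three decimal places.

Row total (No crash) = 58; column total (Windows) = 32; grand total N = 122.
Expected count = (row total × column total) / N = 58 × 32 / 122 = 15.213.

15.213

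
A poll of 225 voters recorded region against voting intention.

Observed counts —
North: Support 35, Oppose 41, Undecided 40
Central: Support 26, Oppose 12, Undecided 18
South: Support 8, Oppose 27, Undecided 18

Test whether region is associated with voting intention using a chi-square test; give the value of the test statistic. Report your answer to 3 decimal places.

15.473

Row totals: 116, 56, 53. Column totals: 69, 80, 76. Grand total N = 225.
Expected counts (row total × column total / N):
  North, Support: 116×69/225 = 35.5733
  North, Oppose: 116×80/225 = 41.2444
  North, Undecided: 116×76/225 = 39.1822
  Central, Support: 56×69/225 = 17.1733
  Central, Oppose: 56×80/225 = 19.9111
  Central, Undecided: 56×76/225 = 18.9156
  South, Support: 53×69/225 = 16.2533
  South, Oppose: 53×80/225 = 18.8444
  South, Undecided: 53×76/225 = 17.9022
Contributions (O − E)²/E:
  (35 − 35.5733)²/35.5733 = 0.0092
  (41 − 41.2444)²/41.2444 = 0.0014
  (40 − 39.1822)²/39.1822 = 0.0171
  (26 − 17.1733)²/17.1733 = 4.5367
  (12 − 19.9111)²/19.9111 = 3.1432
  (18 − 18.9156)²/18.9156 = 0.0443
  (8 − 16.2533)²/16.2533 = 4.1910
  (27 − 18.8444)²/18.8444 = 3.5296
  (18 − 17.9022)²/17.9022 = 0.0005
χ² = 0.0092 + 0.0014 + 0.0171 + 4.5367 + 3.1432 + 0.0443 + 4.1910 + 3.5296 + 0.0005 = 15.473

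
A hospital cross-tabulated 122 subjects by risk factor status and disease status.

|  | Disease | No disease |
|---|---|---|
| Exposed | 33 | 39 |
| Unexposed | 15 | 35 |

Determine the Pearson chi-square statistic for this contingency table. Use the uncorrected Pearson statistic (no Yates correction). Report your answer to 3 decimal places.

3.100

Row totals: 72, 50. Column totals: 48, 74. Grand total N = 122.
Expected counts (row total × column total / N):
  Exposed, Disease: 72×48/122 = 28.3279
  Exposed, No disease: 72×74/122 = 43.6721
  Unexposed, Disease: 50×48/122 = 19.6721
  Unexposed, No disease: 50×74/122 = 30.3279
Contributions (O − E)²/E:
  (33 − 28.3279)²/28.3279 = 0.7706
  (39 − 43.6721)²/43.6721 = 0.4998
  (15 − 19.6721)²/19.6721 = 1.1096
  (35 − 30.3279)²/30.3279 = 0.7198
χ² = 0.7706 + 0.4998 + 1.1096 + 0.7198 = 3.100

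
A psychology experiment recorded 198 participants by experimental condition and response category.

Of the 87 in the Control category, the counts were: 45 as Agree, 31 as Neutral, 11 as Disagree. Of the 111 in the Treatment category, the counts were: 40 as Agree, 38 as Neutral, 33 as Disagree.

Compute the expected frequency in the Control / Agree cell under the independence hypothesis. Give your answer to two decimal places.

Row total (Control) = 87; column total (Agree) = 85; grand total N = 198.
Expected count = (row total × column total) / N = 87 × 85 / 198 = 37.35.

37.35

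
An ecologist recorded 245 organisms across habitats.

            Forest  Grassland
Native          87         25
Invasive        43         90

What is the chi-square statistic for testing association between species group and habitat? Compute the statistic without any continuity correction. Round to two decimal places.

50.20

Row totals: 112, 133. Column totals: 130, 115. Grand total N = 245.
Expected counts (row total × column total / N):
  Native, Forest: 112×130/245 = 59.429
  Native, Grassland: 112×115/245 = 52.571
  Invasive, Forest: 133×130/245 = 70.571
  Invasive, Grassland: 133×115/245 = 62.429
Contributions (O − E)²/E:
  (87 − 59.429)²/59.429 = 12.7911
  (25 − 52.571)²/52.571 = 14.4597
  (43 − 70.571)²/70.571 = 10.7716
  (90 − 62.429)²/62.429 = 12.1764
χ² = 12.7911 + 14.4597 + 10.7716 + 12.1764 = 50.20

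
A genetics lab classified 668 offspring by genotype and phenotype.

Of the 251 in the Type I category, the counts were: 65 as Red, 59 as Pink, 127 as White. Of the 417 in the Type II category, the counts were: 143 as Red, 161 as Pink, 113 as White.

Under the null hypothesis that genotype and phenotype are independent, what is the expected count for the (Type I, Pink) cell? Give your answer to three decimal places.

Row total (Type I) = 251; column total (Pink) = 220; grand total N = 668.
Expected count = (row total × column total) / N = 251 × 220 / 668 = 82.665.

82.665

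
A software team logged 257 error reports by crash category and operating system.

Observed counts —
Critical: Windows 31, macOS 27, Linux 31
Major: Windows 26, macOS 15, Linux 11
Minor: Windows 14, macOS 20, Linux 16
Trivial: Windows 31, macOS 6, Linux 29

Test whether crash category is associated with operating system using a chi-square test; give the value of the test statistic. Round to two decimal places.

20.67

Row totals: 89, 52, 50, 66. Column totals: 102, 68, 87. Grand total N = 257.
Expected counts (row total × column total / N):
  Critical, Windows: 89×102/257 = 35.323
  Critical, macOS: 89×68/257 = 23.549
  Critical, Linux: 89×87/257 = 30.128
  Major, Windows: 52×102/257 = 20.638
  Major, macOS: 52×68/257 = 13.759
  Major, Linux: 52×87/257 = 17.603
  Minor, Windows: 50×102/257 = 19.844
  Minor, macOS: 50×68/257 = 13.230
  Minor, Linux: 50×87/257 = 16.926
  Trivial, Windows: 66×102/257 = 26.195
  Trivial, macOS: 66×68/257 = 17.463
  Trivial, Linux: 66×87/257 = 22.342
Contributions (O − E)²/E:
  (31 − 35.323)²/35.323 = 0.5291
  (27 − 23.549)²/23.549 = 0.5057
  (31 − 30.128)²/30.128 = 0.0252
  (26 − 20.638)²/20.638 = 1.3931
  (15 − 13.759)²/13.759 = 0.1119
  (11 − 17.603)²/17.603 = 2.4768
  (14 − 19.844)²/19.844 = 1.7210
  (20 − 13.230)²/13.230 = 3.4643
  (16 − 16.926)²/16.926 = 0.0507
  (31 − 26.195)²/26.195 = 0.8814
  (6 − 17.463)²/17.463 = 7.5245
  (29 − 22.342)²/22.342 = 1.9841
χ² = 0.5291 + 0.5057 + 0.0252 + 1.3931 + 0.1119 + 2.4768 + 1.7210 + 3.4643 + 0.0507 + 0.8814 + 7.5245 + 1.9841 = 20.67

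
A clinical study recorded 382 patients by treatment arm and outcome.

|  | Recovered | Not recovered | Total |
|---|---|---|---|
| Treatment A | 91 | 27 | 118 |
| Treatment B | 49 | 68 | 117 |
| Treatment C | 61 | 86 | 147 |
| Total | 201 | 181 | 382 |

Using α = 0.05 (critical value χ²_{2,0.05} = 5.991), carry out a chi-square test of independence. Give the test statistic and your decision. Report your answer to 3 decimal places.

Grand total N = 382.
Expected counts (row total × column total / N):
  Treatment A, Recovered: 118×201/382 = 62.0890
  Treatment A, Not recovered: 118×181/382 = 55.9110
  Treatment B, Recovered: 117×201/382 = 61.5628
  Treatment B, Not recovered: 117×181/382 = 55.4372
  Treatment C, Recovered: 147×201/382 = 77.3482
  Treatment C, Not recovered: 147×181/382 = 69.6518
Contributions (O − E)²/E:
  (91 − 62.0890)²/62.0890 = 13.4621
  (27 − 55.9110)²/55.9110 = 14.9496
  (49 − 61.5628)²/61.5628 = 2.5636
  (68 − 55.4372)²/55.4372 = 2.8469
  (61 − 77.3482)²/77.3482 = 3.4553
  (86 − 69.6518)²/69.6518 = 3.8371
χ² = 13.4621 + 14.9496 + 2.5636 + 2.8469 + 3.4553 + 3.8371 = 41.115
df = (3−1)(2−1) = 2. Since 41.115 > 5.991, reject the null hypothesis of independence at α = 0.05.

41.115; reject H₀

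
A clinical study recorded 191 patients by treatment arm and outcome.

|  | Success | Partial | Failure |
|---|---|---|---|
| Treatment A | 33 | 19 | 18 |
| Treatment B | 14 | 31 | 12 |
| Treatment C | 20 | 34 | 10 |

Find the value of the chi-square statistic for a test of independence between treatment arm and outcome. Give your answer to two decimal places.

13.73

Row totals: 70, 57, 64. Column totals: 67, 84, 40. Grand total N = 191.
Expected counts (row total × column total / N):
  Treatment A, Success: 70×67/191 = 24.555
  Treatment A, Partial: 70×84/191 = 30.785
  Treatment A, Failure: 70×40/191 = 14.660
  Treatment B, Success: 57×67/191 = 19.995
  Treatment B, Partial: 57×84/191 = 25.068
  Treatment B, Failure: 57×40/191 = 11.937
  Treatment C, Success: 64×67/191 = 22.450
  Treatment C, Partial: 64×84/191 = 28.147
  Treatment C, Failure: 64×40/191 = 13.403
Contributions (O − E)²/E:
  (33 − 24.555)²/24.555 = 2.9044
  (19 − 30.785)²/30.785 = 4.5115
  (18 − 14.660)²/14.660 = 0.7610
  (14 − 19.995)²/19.995 = 1.7975
  (31 − 25.068)²/25.068 = 1.4037
  (12 − 11.937)²/11.937 = 0.0003
  (20 − 22.450)²/22.450 = 0.2674
  (34 − 28.147)²/28.147 = 1.2171
  (10 − 13.403)²/13.403 = 0.8640
χ² = 2.9044 + 4.5115 + 0.7610 + 1.7975 + 1.4037 + 0.0003 + 0.2674 + 1.2171 + 0.8640 = 13.73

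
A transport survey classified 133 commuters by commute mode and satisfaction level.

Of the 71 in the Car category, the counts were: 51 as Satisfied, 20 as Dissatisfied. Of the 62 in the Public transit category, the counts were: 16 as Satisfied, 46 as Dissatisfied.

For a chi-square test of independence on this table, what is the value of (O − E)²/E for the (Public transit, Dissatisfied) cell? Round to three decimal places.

Row total (Public transit) = 62; column total (Dissatisfied) = 66; N = 133.
Expected count E = 62 × 66 / 133 = 30.76692.
Contribution = (O − E)²/E = (46 − 30.76692)² / 30.76692 = 7.542.

7.542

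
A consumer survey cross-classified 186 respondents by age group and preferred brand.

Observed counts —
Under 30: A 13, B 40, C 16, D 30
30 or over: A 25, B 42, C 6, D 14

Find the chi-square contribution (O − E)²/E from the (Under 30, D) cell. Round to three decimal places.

1.849

Row total (Under 30) = 99; column total (D) = 44; N = 186.
Expected count E = 99 × 44 / 186 = 23.4194.
Contribution = (O − E)²/E = (30 − 23.4194)² / 23.4194 = 1.849.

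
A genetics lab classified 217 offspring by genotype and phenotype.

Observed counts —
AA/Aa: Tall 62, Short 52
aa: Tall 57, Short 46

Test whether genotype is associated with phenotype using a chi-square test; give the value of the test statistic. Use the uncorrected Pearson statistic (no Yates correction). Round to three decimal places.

0.020

Row totals: 114, 103. Column totals: 119, 98. Grand total N = 217.
Expected counts (row total × column total / N):
  AA/Aa, Tall: 114×119/217 = 62.5161
  AA/Aa, Short: 114×98/217 = 51.4839
  aa, Tall: 103×119/217 = 56.4839
  aa, Short: 103×98/217 = 46.5161
Contributions (O − E)²/E:
  (62 − 62.5161)²/62.5161 = 0.0043
  (52 − 51.4839)²/51.4839 = 0.0052
  (57 − 56.4839)²/56.4839 = 0.0047
  (46 − 46.5161)²/46.5161 = 0.0057
χ² = 0.0043 + 0.0052 + 0.0047 + 0.0057 = 0.020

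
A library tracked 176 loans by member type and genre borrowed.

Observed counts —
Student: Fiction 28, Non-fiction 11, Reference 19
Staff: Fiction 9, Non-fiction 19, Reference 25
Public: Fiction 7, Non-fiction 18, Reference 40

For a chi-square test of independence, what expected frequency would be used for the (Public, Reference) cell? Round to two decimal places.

31.02

Row total (Public) = 65; column total (Reference) = 84; grand total N = 176.
Expected count = (row total × column total) / N = 65 × 84 / 176 = 31.02.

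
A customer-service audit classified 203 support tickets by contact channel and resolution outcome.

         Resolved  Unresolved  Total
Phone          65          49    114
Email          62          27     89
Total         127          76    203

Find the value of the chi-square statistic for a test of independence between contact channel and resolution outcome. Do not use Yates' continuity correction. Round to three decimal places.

Grand total N = 203.
Expected counts (row total × column total / N):
  Phone, Resolved: 114×127/203 = 71.3202
  Phone, Unresolved: 114×76/203 = 42.6798
  Email, Resolved: 89×127/203 = 55.6798
  Email, Unresolved: 89×76/203 = 33.3202
Contributions (O − E)²/E:
  (65 − 71.3202)²/71.3202 = 0.5601
  (49 − 42.6798)²/42.6798 = 0.9359
  (62 − 55.6798)²/55.6798 = 0.7174
  (27 − 33.3202)²/33.3202 = 1.1988
χ² = 0.5601 + 0.9359 + 0.7174 + 1.1988 = 3.412

3.412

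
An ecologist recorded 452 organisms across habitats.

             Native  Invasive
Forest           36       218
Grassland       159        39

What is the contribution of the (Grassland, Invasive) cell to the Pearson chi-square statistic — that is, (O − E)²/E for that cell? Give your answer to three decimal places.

48.090

Row total (Grassland) = 198; column total (Invasive) = 257; N = 452.
Expected count E = 198 × 257 / 452 = 112.57965.
Contribution = (O − E)²/E = (39 − 112.57965)² / 112.57965 = 48.090.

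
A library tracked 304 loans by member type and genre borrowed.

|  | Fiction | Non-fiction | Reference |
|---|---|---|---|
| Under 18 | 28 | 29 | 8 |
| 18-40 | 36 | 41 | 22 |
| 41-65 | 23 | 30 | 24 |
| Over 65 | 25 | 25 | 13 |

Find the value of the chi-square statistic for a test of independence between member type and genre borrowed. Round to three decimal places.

Row totals: 65, 99, 77, 63. Column totals: 112, 125, 67. Grand total N = 304.
Expected counts (row total × column total / N):
  Under 18, Fiction: 65×112/304 = 23.94737
  Under 18, Non-fiction: 65×125/304 = 26.72697
  Under 18, Reference: 65×67/304 = 14.32566
  18-40, Fiction: 99×112/304 = 36.47368
  18-40, Non-fiction: 99×125/304 = 40.70724
  18-40, Reference: 99×67/304 = 21.81908
  41-65, Fiction: 77×112/304 = 28.36842
  41-65, Non-fiction: 77×125/304 = 31.66118
  41-65, Reference: 77×67/304 = 16.97039
  Over 65, Fiction: 63×112/304 = 23.21053
  Over 65, Non-fiction: 63×125/304 = 25.90461
  Over 65, Reference: 63×67/304 = 13.88487
Contributions (O − E)²/E:
  (28 − 23.94737)²/23.94737 = 0.6858
  (29 − 26.72697)²/26.72697 = 0.1933
  (8 − 14.32566)²/14.32566 = 2.7932
  (36 − 36.47368)²/36.47368 = 0.0062
  (41 − 40.70724)²/40.70724 = 0.0021
  (22 − 21.81908)²/21.81908 = 0.0015
  (23 − 28.36842)²/28.36842 = 1.0159
  (30 − 31.66118)²/31.66118 = 0.0872
  (24 − 16.97039)²/16.97039 = 2.9119
  (25 − 23.21053)²/23.21053 = 0.1380
  (25 − 25.90461)²/25.90461 = 0.0316
  (13 − 13.88487)²/13.88487 = 0.0564
χ² = 0.6858 + 0.1933 + 2.7932 + 0.0062 + 0.0021 + 0.0015 + 1.0159 + 0.0872 + 2.9119 + 0.1380 + 0.0316 + 0.0564 = 7.923

7.923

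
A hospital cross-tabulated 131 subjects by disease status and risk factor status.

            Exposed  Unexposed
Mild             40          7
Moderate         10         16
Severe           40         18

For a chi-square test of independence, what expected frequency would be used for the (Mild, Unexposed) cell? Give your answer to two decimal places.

14.71

Row total (Mild) = 47; column total (Unexposed) = 41; grand total N = 131.
Expected count = (row total × column total) / N = 47 × 41 / 131 = 14.71.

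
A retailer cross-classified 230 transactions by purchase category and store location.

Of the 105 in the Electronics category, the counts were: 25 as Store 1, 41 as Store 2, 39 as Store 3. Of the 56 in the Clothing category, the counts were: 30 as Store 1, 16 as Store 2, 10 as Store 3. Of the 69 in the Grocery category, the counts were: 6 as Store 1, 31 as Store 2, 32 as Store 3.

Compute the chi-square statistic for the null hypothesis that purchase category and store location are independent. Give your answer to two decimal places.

Row totals: 105, 56, 69. Column totals: 61, 88, 81. Grand total N = 230.
Expected counts (row total × column total / N):
  Electronics, Store 1: 105×61/230 = 27.848
  Electronics, Store 2: 105×88/230 = 40.174
  Electronics, Store 3: 105×81/230 = 36.978
  Clothing, Store 1: 56×61/230 = 14.852
  Clothing, Store 2: 56×88/230 = 21.426
  Clothing, Store 3: 56×81/230 = 19.722
  Grocery, Store 1: 69×61/230 = 18.300
  Grocery, Store 2: 69×88/230 = 26.400
  Grocery, Store 3: 69×81/230 = 24.300
Contributions (O − E)²/E:
  (25 − 27.848)²/27.848 = 0.2913
  (41 − 40.174)²/40.174 = 0.0170
  (39 − 36.978)²/36.978 = 0.1106
  (30 − 14.852)²/14.852 = 15.4499
  (16 − 21.426)²/21.426 = 1.3741
  (10 − 19.722)²/19.722 = 4.7925
  (6 − 18.300)²/18.300 = 8.2672
  (31 − 26.400)²/26.400 = 0.8015
  (32 − 24.300)²/24.300 = 2.4399
χ² = 0.2913 + 0.0170 + 0.1106 + 15.4499 + 1.3741 + 4.7925 + 8.2672 + 0.8015 + 2.4399 = 33.54

33.54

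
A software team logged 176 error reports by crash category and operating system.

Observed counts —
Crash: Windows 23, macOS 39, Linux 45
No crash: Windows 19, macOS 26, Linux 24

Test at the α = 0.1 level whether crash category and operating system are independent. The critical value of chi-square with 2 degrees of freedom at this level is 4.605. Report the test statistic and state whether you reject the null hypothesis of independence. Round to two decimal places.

1.22; fail to reject H₀

Row totals: 107, 69. Column totals: 42, 65, 69. Grand total N = 176.
Expected counts (row total × column total / N):
  Crash, Windows: 107×42/176 = 25.534
  Crash, macOS: 107×65/176 = 39.517
  Crash, Linux: 107×69/176 = 41.949
  No crash, Windows: 69×42/176 = 16.466
  No crash, macOS: 69×65/176 = 25.483
  No crash, Linux: 69×69/176 = 27.051
Contributions (O − E)²/E:
  (23 − 25.534)²/25.534 = 0.2515
  (39 − 39.517)²/39.517 = 0.0068
  (45 − 41.949)²/41.949 = 0.2219
  (19 − 16.466)²/16.466 = 0.3900
  (26 − 25.483)²/25.483 = 0.0105
  (24 − 27.051)²/27.051 = 0.3441
χ² = 0.2515 + 0.0068 + 0.2219 + 0.3900 + 0.0105 + 0.3441 = 1.22
df = (2−1)(3−1) = 2. Since 1.22 < 4.605, fail to reject the null hypothesis of independence at α = 0.1.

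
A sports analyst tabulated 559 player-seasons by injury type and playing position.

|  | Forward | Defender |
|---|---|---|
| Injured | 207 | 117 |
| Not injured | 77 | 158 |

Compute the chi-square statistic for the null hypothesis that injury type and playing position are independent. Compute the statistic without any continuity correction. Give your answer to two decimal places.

52.79

Row totals: 324, 235. Column totals: 284, 275. Grand total N = 559.
Expected counts (row total × column total / N):
  Injured, Forward: 324×284/559 = 164.608
  Injured, Defender: 324×275/559 = 159.392
  Not injured, Forward: 235×284/559 = 119.392
  Not injured, Defender: 235×275/559 = 115.608
Contributions (O − E)²/E:
  (207 − 164.608)²/164.608 = 10.9173
  (117 − 159.392)²/159.392 = 11.2746
  (77 − 119.392)²/119.392 = 15.0519
  (158 − 115.608)²/115.608 = 15.5446
χ² = 10.9173 + 11.2746 + 15.0519 + 15.5446 = 52.79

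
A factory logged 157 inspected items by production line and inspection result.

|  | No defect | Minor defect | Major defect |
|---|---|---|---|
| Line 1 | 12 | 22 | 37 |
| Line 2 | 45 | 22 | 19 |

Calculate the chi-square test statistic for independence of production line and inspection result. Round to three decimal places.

23.674

Row totals: 71, 86. Column totals: 57, 44, 56. Grand total N = 157.
Expected counts (row total × column total / N):
  Line 1, No defect: 71×57/157 = 25.7771
  Line 1, Minor defect: 71×44/157 = 19.8981
  Line 1, Major defect: 71×56/157 = 25.3248
  Line 2, No defect: 86×57/157 = 31.2229
  Line 2, Minor defect: 86×44/157 = 24.1019
  Line 2, Major defect: 86×56/157 = 30.6752
Contributions (O − E)²/E:
  (12 − 25.7771)²/25.7771 = 7.3635
  (22 − 19.8981)²/19.8981 = 0.2220
  (37 − 25.3248)²/25.3248 = 5.3825
  (45 − 31.2229)²/31.2229 = 6.0791
  (22 − 24.1019)²/24.1019 = 0.1833
  (19 − 30.6752)²/30.6752 = 4.4437
χ² = 7.3635 + 0.2220 + 5.3825 + 6.0791 + 0.1833 + 4.4437 = 23.674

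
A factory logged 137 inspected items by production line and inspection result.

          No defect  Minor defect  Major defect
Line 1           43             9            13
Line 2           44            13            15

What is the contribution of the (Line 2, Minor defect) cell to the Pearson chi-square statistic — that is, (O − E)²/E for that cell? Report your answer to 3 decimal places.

Row total (Line 2) = 72; column total (Minor defect) = 22; N = 137.
Expected count E = 72 × 22 / 137 = 11.5620.
Contribution = (O − E)²/E = (13 − 11.5620)² / 11.5620 = 0.179.

0.179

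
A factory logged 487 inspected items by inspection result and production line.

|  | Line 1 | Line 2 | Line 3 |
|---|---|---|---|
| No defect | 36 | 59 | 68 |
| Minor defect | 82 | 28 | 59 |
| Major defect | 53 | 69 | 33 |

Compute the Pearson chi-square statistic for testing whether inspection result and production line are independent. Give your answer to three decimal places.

Row totals: 163, 169, 155. Column totals: 171, 156, 160. Grand total N = 487.
Expected counts (row total × column total / N):
  No defect, Line 1: 163×171/487 = 57.2341
  No defect, Line 2: 163×156/487 = 52.2136
  No defect, Line 3: 163×160/487 = 53.5524
  Minor defect, Line 1: 169×171/487 = 59.3409
  Minor defect, Line 2: 169×156/487 = 54.1355
  Minor defect, Line 3: 169×160/487 = 55.5236
  Major defect, Line 1: 155×171/487 = 54.4251
  Major defect, Line 2: 155×156/487 = 49.6509
  Major defect, Line 3: 155×160/487 = 50.9240
Contributions (O − E)²/E:
  (36 − 57.2341)²/57.2341 = 7.8779
  (59 − 52.2136)²/52.2136 = 0.8821
  (68 − 53.5524)²/53.5524 = 3.8977
  (82 − 59.3409)²/59.3409 = 8.6523
  (28 − 54.1355)²/54.1355 = 12.6177
  (59 − 55.5236)²/55.5236 = 0.2177
  (53 − 54.4251)²/54.4251 = 0.0373
  (69 − 49.6509)²/49.6509 = 7.5404
  (33 − 50.9240)²/50.9240 = 6.3088
χ² = 7.8779 + 0.8821 + 3.8977 + 8.6523 + 12.6177 + 0.2177 + 0.0373 + 7.5404 + 6.3088 = 48.032

48.032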